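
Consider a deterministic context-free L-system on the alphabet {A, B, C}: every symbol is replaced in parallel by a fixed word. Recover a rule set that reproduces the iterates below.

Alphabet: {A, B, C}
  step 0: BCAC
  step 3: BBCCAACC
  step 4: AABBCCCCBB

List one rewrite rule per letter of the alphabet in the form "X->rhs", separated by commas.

A->CC, B->A, C->B

  step 3 ⇒ step 4: BBCCAACC ⇒ A·A·B·B·CC·CC·B·B
    A ↦ CC
    B ↦ A
    C ↦ B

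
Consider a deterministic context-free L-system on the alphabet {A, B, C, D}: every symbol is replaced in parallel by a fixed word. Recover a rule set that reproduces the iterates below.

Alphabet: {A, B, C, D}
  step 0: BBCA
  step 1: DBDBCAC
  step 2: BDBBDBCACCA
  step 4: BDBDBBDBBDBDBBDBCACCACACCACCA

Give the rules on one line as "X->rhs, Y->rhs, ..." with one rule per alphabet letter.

A->C, B->DB, C->CA, D->B

  step 1 ⇒ step 2: DBDBCAC ⇒ B·DB·B·DB·CA·C·CA
    A ↦ C
    B ↦ DB
    C ↦ CA
    D ↦ B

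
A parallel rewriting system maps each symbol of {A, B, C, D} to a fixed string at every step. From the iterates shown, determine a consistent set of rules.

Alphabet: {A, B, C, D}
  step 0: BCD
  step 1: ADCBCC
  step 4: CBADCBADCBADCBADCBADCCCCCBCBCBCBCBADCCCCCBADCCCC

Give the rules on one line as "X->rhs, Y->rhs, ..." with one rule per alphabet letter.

A->CC, B->AD, C->CB, D->CC

  step 0 ⇒ step 1: BCD ⇒ AD·CB·CC
    B ↦ AD
    C ↦ CB
    D ↦ CC
    A ↦ CC  (constrained at step 1)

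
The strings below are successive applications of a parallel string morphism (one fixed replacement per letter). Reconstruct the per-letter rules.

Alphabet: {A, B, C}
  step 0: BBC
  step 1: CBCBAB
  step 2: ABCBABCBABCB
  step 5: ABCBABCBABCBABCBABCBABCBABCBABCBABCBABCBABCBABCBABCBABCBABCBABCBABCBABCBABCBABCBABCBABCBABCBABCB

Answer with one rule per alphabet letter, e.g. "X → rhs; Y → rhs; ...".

A->AB, B->CB, C->AB

  step 1 ⇒ step 2: CBCBAB ⇒ AB·CB·AB·CB·AB·CB
    A ↦ AB
    B ↦ CB
    C ↦ AB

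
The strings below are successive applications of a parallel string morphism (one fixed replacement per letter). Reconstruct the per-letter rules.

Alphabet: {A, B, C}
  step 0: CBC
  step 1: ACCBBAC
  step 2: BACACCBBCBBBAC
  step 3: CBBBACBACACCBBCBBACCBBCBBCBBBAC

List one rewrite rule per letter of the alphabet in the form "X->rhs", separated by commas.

  step 2 ⇒ step 3: BACACCBBCBBBAC ⇒ CBB·B·AC·B·AC·AC·CBB·CBB·AC·CBB·CBB·CBB·B·AC
    A ↦ B
    B ↦ CBB
    C ↦ AC

A->B, B->CBB, C->AC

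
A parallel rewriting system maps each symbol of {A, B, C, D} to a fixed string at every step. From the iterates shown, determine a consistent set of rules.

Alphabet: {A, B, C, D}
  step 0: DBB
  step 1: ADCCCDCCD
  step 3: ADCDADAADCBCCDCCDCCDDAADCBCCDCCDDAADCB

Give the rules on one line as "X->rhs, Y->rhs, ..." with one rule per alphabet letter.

  step 0 ⇒ step 1: DBB ⇒ ADC·CCD·CCD
    B ↦ CCD
    D ↦ ADC
    A ↦ DA  (constrained at step 1)
    C ↦ B  (constrained at step 1)

A->DA, B->CCD, C->B, D->ADC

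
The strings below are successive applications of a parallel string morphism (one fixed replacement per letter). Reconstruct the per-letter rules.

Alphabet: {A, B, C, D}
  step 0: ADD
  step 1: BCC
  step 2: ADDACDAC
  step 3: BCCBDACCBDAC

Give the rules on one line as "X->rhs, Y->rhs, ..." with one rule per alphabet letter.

  step 2 ⇒ step 3: ADDACDAC ⇒ B·C·C·B·DAC·C·B·DAC
    A ↦ B
    C ↦ DAC
    D ↦ C
  step 1 ⇒ step 2: BCC ⇒ AD·DAC·DAC
    B ↦ AD

A->B, B->AD, C->DAC, D->C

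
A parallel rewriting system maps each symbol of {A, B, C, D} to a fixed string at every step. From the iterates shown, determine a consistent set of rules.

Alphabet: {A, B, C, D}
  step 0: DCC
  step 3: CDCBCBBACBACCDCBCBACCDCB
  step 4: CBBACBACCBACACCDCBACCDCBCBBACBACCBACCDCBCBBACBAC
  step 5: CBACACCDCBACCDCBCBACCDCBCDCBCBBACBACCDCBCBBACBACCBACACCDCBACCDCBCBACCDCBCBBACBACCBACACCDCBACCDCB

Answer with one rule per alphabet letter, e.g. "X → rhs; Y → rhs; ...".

A->CD, B->AC, C->CB, D->BA

  step 4 ⇒ step 5: CBBACBACCBACACCDCBACCDCBCBBACBACCBACCDCBCBBACBAC ⇒ CB·AC·AC·CD·CB·AC·CD·CB·CB·AC·CD·CB·CD·CB·CB·BA·CB·AC·CD·CB·CB·BA·CB·AC·CB·AC·AC·CD·CB·AC·CD·CB·CB·AC·CD·CB·CB·BA·CB·AC·CB·AC·AC·CD·CB·AC·CD·CB
    A ↦ CD
    B ↦ AC
    C ↦ CB
    D ↦ BA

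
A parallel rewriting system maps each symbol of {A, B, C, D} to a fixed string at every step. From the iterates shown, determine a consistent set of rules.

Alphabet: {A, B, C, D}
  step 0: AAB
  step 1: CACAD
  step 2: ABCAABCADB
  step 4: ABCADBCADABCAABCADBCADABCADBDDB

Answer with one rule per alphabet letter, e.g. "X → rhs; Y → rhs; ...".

A->CA, B->D, C->AB, D->DB

  step 1 ⇒ step 2: CACAD ⇒ AB·CA·AB·CA·DB
    A ↦ CA
    C ↦ AB
    D ↦ DB
  step 0 ⇒ step 1: AAB ⇒ CA·CA·D
    B ↦ D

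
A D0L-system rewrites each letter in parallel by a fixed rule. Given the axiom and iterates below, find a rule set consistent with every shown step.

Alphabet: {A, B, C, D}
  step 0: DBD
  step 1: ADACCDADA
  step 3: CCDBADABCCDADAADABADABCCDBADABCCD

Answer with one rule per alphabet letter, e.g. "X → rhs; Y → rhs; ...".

A->B, B->CCD, C->D, D->ADA

  step 0 ⇒ step 1: DBD ⇒ ADA·CCD·ADA
    B ↦ CCD
    D ↦ ADA
    A ↦ B  (constrained at step 1)
    C ↦ D  (constrained at step 1)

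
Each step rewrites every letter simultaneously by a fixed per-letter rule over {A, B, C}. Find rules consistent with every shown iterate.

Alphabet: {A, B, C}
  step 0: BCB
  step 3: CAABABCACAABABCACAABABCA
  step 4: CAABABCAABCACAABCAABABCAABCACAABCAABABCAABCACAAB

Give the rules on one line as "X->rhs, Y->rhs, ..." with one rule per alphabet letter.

  step 3 ⇒ step 4: CAABABCACAABABCACAABABCA ⇒ CA·AB·AB·CA·AB·CA·CA·AB·CA·AB·AB·CA·AB·CA·CA·AB·CA·AB·AB·CA·AB·CA·CA·AB
    A ↦ AB
    B ↦ CA
    C ↦ CA

A->AB, B->CA, C->CA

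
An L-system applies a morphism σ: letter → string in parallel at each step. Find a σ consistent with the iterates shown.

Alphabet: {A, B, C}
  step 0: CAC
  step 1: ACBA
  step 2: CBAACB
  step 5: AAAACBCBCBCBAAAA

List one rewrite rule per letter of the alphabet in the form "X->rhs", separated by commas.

A->CB, B->A, C->A

  step 1 ⇒ step 2: ACBA ⇒ CB·A·A·CB
    A ↦ CB
    B ↦ A
    C ↦ A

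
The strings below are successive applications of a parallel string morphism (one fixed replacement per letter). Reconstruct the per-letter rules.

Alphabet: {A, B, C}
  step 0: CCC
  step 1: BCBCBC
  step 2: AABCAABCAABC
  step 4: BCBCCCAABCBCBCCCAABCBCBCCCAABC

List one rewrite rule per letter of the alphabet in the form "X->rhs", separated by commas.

A->C, B->AA, C->BC

  step 1 ⇒ step 2: BCBCBC ⇒ AA·BC·AA·BC·AA·BC
    B ↦ AA
    C ↦ BC
    A ↦ C  (constrained at step 2)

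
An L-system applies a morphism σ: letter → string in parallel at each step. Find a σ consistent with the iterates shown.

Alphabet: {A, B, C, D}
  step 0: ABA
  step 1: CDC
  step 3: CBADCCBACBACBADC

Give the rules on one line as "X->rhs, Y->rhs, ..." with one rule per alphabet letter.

A->C, B->D, C->CBA, D->CC

  step 0 ⇒ step 1: ABA ⇒ C·D·C
    A ↦ C
    B ↦ D
    C ↦ CBA  (constrained at step 1)
    D ↦ CC  (constrained at step 1)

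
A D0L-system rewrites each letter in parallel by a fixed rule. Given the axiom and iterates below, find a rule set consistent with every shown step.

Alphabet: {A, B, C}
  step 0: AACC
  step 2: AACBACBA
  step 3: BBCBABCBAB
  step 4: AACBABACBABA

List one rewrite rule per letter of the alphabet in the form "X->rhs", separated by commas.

  step 3 ⇒ step 4: BBCBABCBAB ⇒ A·A·CB·A·B·A·CB·A·B·A
    A ↦ B
    B ↦ A
    C ↦ CB

A->B, B->A, C->CB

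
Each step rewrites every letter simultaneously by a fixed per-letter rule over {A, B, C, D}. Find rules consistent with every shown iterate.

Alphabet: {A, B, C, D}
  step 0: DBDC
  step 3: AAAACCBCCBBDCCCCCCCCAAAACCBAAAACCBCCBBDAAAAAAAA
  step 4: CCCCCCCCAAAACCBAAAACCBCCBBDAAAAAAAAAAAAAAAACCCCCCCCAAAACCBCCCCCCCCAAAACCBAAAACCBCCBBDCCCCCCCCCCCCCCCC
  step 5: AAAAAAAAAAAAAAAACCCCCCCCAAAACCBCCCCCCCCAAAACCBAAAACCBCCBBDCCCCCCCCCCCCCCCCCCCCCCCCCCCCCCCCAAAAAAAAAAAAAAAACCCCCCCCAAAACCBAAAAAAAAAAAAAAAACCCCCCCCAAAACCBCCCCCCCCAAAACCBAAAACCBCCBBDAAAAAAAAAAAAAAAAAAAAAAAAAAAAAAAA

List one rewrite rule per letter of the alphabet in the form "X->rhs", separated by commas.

A->CC, B->CCB, C->AA, D->BD

  step 4 ⇒ step 5: CCCCCCCCAAAACCBAAAACCBCCBBDAAAAAAAAAAAAAAAACCCCCCCCAAAACCBCCCCCCCCAAAACCBAAAACCBCCBBDCCCCCCCCCCCCCCCC ⇒ AA·AA·AA·AA·AA·AA·AA·AA·CC·CC·CC·CC·AA·AA·CCB·CC·CC·CC·CC·AA·AA·CCB·AA·AA·CCB·CCB·BD·CC·CC·CC·CC·CC·CC·CC·CC·CC·CC·CC·CC·CC·CC·CC·CC·AA·AA·AA·AA·AA·AA·AA·AA·CC·CC·CC·CC·AA·AA·CCB·AA·AA·AA·AA·AA·AA·AA·AA·CC·CC·CC·CC·AA·AA·CCB·CC·CC·CC·CC·AA·AA·CCB·AA·AA·CCB·CCB·BD·AA·AA·AA·AA·AA·AA·AA·AA·AA·AA·AA·AA·AA·AA·AA·AA
    A ↦ CC
    B ↦ CCB
    C ↦ AA
    D ↦ BD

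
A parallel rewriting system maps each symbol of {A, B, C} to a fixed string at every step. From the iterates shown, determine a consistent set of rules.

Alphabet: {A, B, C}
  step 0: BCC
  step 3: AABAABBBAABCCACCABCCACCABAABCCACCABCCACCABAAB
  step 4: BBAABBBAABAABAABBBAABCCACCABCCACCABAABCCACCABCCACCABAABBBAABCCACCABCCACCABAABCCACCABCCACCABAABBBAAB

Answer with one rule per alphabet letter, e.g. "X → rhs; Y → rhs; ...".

A->B, B->AAB, C->CCA

  step 3 ⇒ step 4: AABAABBBAABCCACCABCCACCABAABCCACCABCCACCABAAB ⇒ B·B·AAB·B·B·AAB·AAB·AAB·B·B·AAB·CCA·CCA·B·CCA·CCA·B·AAB·CCA·CCA·B·CCA·CCA·B·AAB·B·B·AAB·CCA·CCA·B·CCA·CCA·B·AAB·CCA·CCA·B·CCA·CCA·B·AAB·B·B·AAB
    A ↦ B
    B ↦ AAB
    C ↦ CCA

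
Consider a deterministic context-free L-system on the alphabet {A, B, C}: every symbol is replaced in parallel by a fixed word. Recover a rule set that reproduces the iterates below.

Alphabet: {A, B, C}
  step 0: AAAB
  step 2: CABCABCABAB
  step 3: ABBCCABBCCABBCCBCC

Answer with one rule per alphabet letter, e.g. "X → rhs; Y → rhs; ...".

  step 2 ⇒ step 3: CABCABCABAB ⇒ AB·BC·C·AB·BC·C·AB·BC·C·BC·C
    A ↦ BC
    B ↦ C
    C ↦ AB

A->BC, B->C, C->AB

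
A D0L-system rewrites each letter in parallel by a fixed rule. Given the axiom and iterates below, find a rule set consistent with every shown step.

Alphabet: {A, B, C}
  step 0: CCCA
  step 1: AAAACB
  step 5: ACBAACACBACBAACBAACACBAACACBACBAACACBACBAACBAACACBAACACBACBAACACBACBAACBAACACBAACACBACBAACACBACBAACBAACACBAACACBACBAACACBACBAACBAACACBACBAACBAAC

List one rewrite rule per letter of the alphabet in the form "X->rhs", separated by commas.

  step 0 ⇒ step 1: CCCA ⇒ A·A·A·ACB
    A ↦ ACB
    C ↦ A
    B ↦ AC  (constrained at step 1)

A->ACB, B->AC, C->A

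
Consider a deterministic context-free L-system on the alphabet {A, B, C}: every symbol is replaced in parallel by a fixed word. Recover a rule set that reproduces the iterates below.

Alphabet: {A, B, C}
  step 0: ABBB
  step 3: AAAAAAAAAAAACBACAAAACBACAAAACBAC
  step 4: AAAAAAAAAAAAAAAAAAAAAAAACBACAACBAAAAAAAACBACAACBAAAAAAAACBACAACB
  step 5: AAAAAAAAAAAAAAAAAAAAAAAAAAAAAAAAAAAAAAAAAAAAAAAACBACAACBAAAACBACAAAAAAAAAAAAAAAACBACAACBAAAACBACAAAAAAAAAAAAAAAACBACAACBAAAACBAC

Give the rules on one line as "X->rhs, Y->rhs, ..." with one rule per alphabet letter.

  step 4 ⇒ step 5: AAAAAAAAAAAAAAAAAAAAAAAACBACAACBAAAAAAAACBACAACBAAAAAAAACBACAACB ⇒ AA·AA·AA·AA·AA·AA·AA·AA·AA·AA·AA·AA·AA·AA·AA·AA·AA·AA·AA·AA·AA·AA·AA·AA·CB·AC·AA·CB·AA·AA·CB·AC·AA·AA·AA·AA·AA·AA·AA·AA·CB·AC·AA·CB·AA·AA·CB·AC·AA·AA·AA·AA·AA·AA·AA·AA·CB·AC·AA·CB·AA·AA·CB·AC
    A ↦ AA
    B ↦ AC
    C ↦ CB

A->AA, B->AC, C->CB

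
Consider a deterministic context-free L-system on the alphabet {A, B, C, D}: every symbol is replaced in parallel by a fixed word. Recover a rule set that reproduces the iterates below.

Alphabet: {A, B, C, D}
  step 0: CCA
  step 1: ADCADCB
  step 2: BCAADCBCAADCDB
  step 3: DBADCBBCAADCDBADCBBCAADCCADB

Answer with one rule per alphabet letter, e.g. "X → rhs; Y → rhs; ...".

  step 2 ⇒ step 3: BCAADCBCAADCDB ⇒ DB·ADC·B·B·CA·ADC·DB·ADC·B·B·CA·ADC·CA·DB
    A ↦ B
    B ↦ DB
    C ↦ ADC
    D ↦ CA

A->B, B->DB, C->ADC, D->CA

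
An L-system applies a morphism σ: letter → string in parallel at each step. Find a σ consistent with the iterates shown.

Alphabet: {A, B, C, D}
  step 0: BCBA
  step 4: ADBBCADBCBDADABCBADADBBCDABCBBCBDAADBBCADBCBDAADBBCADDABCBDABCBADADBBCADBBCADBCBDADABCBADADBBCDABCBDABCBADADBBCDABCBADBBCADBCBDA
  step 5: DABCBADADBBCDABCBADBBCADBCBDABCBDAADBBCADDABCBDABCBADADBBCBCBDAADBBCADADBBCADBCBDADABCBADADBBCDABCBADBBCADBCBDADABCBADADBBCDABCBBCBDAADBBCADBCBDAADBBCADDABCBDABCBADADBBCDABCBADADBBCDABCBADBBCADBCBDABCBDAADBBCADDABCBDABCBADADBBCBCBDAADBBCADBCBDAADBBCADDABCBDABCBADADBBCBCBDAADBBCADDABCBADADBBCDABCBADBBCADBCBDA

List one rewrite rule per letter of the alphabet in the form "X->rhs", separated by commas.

  step 4 ⇒ step 5: ADBBCADBCBDADABCBADADBBCDABCBBCBDAADBBCADBCBDAADBBCADDABCBDABCBADADBBCADBBCADBCBDADABCBADADBBCDABCBDABCBADADBBCDABCBADBBCADBCBDA ⇒ DA·BCB·AD·AD·BBC·DA·BCB·AD·BBC·AD·BCB·DA·BCB·DA·AD·BBC·AD·DA·BCB·DA·BCB·AD·AD·BBC·BCB·DA·AD·BBC·AD·AD·BBC·AD·BCB·DA·DA·BCB·AD·AD·BBC·DA·BCB·AD·BBC·AD·BCB·DA·DA·BCB·AD·AD·BBC·DA·BCB·BCB·DA·AD·BBC·AD·BCB·DA·AD·BBC·AD·DA·BCB·DA·BCB·AD·AD·BBC·DA·BCB·AD·AD·BBC·DA·BCB·AD·BBC·AD·BCB·DA·BCB·DA·AD·BBC·AD·DA·BCB·DA·BCB·AD·AD·BBC·BCB·DA·AD·BBC·AD·BCB·DA·AD·BBC·AD·DA·BCB·DA·BCB·AD·AD·BBC·BCB·DA·AD·BBC·AD·DA·BCB·AD·AD·BBC·DA·BCB·AD·BBC·AD·BCB·DA
    A ↦ DA
    B ↦ AD
    C ↦ BBC
    D ↦ BCB

A->DA, B->AD, C->BBC, D->BCB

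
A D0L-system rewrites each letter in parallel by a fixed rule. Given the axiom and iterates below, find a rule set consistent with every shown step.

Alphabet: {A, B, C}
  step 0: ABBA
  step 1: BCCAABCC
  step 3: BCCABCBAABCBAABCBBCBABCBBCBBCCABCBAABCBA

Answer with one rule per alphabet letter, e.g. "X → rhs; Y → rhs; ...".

  step 0 ⇒ step 1: ABBA ⇒ BCC·A·A·BCC
    A ↦ BCC
    B ↦ A
    C ↦ BCB  (constrained at step 1)

A->BCC, B->A, C->BCB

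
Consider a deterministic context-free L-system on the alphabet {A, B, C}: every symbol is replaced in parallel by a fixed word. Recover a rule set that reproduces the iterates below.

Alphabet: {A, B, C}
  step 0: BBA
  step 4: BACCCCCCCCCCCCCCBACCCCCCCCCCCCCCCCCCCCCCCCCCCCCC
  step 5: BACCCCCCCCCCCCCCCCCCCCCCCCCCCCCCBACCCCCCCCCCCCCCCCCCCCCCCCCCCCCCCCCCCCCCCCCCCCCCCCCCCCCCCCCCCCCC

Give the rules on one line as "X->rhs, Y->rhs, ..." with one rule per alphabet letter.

A->CC, B->BA, C->CC

  step 4 ⇒ step 5: BACCCCCCCCCCCCCCBACCCCCCCCCCCCCCCCCCCCCCCCCCCCCC ⇒ BA·CC·CC·CC·CC·CC·CC·CC·CC·CC·CC·CC·CC·CC·CC·CC·BA·CC·CC·CC·CC·CC·CC·CC·CC·CC·CC·CC·CC·CC·CC·CC·CC·CC·CC·CC·CC·CC·CC·CC·CC·CC·CC·CC·CC·CC·CC·CC
    A ↦ CC
    B ↦ BA
    C ↦ CC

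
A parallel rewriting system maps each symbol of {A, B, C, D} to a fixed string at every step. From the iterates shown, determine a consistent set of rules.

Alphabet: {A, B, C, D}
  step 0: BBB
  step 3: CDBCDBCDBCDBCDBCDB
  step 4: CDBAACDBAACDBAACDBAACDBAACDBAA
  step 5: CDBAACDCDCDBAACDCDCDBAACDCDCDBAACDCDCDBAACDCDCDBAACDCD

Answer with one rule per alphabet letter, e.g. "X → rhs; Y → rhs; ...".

  step 4 ⇒ step 5: CDBAACDBAACDBAACDBAACDBAACDBAA ⇒ CD·B·AA·CD·CD·CD·B·AA·CD·CD·CD·B·AA·CD·CD·CD·B·AA·CD·CD·CD·B·AA·CD·CD·CD·B·AA·CD·CD
    A ↦ CD
    B ↦ AA
    C ↦ CD
    D ↦ B

A->CD, B->AA, C->CD, D->B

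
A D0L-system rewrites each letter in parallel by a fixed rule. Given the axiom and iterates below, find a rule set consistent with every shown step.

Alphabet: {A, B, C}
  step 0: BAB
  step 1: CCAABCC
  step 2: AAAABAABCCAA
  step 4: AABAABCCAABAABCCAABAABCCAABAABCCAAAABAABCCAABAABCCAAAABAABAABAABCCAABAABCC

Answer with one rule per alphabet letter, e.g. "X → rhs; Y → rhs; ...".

A->AAB, B->CC, C->A

  step 1 ⇒ step 2: CCAABCC ⇒ A·A·AAB·AAB·CC·A·A
    A ↦ AAB
    B ↦ CC
    C ↦ A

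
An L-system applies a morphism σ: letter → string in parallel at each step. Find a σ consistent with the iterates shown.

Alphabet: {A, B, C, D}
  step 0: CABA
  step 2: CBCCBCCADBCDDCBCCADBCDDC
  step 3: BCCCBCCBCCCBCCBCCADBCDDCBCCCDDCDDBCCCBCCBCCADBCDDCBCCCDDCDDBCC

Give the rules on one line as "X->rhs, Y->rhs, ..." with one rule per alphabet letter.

A->ADB, B->C, C->BCC, D->CDD

  step 2 ⇒ step 3: CBCCBCCADBCDDCBCCADBCDDC ⇒ BCC·C·BCC·BCC·C·BCC·BCC·ADB·CDD·C·BCC·CDD·CDD·BCC·C·BCC·BCC·ADB·CDD·C·BCC·CDD·CDD·BCC
    A ↦ ADB
    B ↦ C
    C ↦ BCC
    D ↦ CDD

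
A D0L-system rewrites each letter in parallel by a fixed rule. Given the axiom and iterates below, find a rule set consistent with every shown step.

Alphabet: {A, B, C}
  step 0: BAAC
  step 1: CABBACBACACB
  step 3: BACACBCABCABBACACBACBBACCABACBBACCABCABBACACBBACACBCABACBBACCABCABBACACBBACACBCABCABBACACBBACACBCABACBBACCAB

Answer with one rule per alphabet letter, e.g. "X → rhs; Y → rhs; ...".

  step 0 ⇒ step 1: BAAC ⇒ CAB·BAC·BAC·ACB
    A ↦ BAC
    B ↦ CAB
    C ↦ ACB

A->BAC, B->CAB, C->ACB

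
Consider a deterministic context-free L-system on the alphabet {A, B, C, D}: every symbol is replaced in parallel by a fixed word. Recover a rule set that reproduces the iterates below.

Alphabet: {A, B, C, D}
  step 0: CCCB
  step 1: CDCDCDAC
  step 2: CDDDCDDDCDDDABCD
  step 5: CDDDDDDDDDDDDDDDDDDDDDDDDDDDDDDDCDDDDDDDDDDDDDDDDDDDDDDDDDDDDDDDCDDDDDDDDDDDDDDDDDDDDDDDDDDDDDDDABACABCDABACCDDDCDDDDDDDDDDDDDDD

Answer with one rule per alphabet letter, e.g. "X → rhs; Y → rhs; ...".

A->AB, B->AC, C->CD, D->DD

  step 1 ⇒ step 2: CDCDCDAC ⇒ CD·DD·CD·DD·CD·DD·AB·CD
    A ↦ AB
    C ↦ CD
    D ↦ DD
  step 0 ⇒ step 1: CCCB ⇒ CD·CD·CD·AC
    B ↦ AC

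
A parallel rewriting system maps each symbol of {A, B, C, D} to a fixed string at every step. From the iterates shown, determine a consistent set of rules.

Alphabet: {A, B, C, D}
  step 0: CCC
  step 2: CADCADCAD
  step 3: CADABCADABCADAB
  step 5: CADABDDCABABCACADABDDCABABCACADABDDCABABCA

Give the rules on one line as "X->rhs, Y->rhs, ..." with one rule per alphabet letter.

A->D, B->DC, C->CA, D->AB

  step 2 ⇒ step 3: CADCADCAD ⇒ CA·D·AB·CA·D·AB·CA·D·AB
    A ↦ D
    C ↦ CA
    D ↦ AB
    B ↦ DC  (constrained at step 3)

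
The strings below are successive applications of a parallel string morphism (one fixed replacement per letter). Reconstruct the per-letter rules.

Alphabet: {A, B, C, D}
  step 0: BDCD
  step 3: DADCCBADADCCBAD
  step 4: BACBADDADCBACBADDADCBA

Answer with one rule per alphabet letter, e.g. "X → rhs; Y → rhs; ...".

  step 3 ⇒ step 4: DADCCBADADCCBAD ⇒ BA·C·BA·D·D·AD·C·BA·C·BA·D·D·AD·C·BA
    A ↦ C
    B ↦ AD
    C ↦ D
    D ↦ BA

A->C, B->AD, C->D, D->BA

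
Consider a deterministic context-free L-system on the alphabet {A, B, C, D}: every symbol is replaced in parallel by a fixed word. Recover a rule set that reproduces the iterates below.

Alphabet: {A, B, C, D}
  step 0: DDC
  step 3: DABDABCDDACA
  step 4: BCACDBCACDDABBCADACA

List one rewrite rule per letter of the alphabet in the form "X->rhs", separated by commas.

  step 3 ⇒ step 4: DABDABCDDACA ⇒ B·CA·CD·B·CA·CD·DA·B·B·CA·DA·CA
    A ↦ CA
    B ↦ CD
    C ↦ DA
    D ↦ B

A->CA, B->CD, C->DA, D->B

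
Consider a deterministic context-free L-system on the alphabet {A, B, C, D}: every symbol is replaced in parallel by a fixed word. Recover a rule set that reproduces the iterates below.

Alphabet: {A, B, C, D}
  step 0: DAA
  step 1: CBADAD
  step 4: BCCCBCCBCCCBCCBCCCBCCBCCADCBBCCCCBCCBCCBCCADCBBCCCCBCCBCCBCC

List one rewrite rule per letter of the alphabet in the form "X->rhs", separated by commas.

A->AD, B->C, C->BCC, D->CB

  step 0 ⇒ step 1: DAA ⇒ CB·AD·AD
    A ↦ AD
    D ↦ CB
    B ↦ C  (constrained at step 1)
    C ↦ BCC  (constrained at step 1)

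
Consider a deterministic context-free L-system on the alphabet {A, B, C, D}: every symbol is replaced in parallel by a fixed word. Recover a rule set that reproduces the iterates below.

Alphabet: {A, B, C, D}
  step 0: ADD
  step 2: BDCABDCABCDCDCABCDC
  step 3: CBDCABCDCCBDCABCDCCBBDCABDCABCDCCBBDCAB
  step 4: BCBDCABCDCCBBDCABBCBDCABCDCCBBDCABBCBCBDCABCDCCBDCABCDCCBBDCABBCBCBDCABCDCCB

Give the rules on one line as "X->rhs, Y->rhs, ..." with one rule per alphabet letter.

A->CDC, B->CB, C->B, D->DCA

  step 3 ⇒ step 4: CBDCABCDCCBDCABCDCCBBDCABDCABCDCCBBDCAB ⇒ B·CB·DCA·B·CDC·CB·B·DCA·B·B·CB·DCA·B·CDC·CB·B·DCA·B·B·CB·CB·DCA·B·CDC·CB·DCA·B·CDC·CB·B·DCA·B·B·CB·CB·DCA·B·CDC·CB
    A ↦ CDC
    B ↦ CB
    C ↦ B
    D ↦ DCA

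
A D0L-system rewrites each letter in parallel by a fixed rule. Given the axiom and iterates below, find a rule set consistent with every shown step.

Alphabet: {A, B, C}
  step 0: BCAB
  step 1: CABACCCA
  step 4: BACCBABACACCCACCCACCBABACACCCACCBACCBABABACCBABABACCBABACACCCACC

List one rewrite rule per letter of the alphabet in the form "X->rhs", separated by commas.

A->CC, B->CA, C->BA

  step 0 ⇒ step 1: BCAB ⇒ CA·BA·CC·CA
    A ↦ CC
    B ↦ CA
    C ↦ BA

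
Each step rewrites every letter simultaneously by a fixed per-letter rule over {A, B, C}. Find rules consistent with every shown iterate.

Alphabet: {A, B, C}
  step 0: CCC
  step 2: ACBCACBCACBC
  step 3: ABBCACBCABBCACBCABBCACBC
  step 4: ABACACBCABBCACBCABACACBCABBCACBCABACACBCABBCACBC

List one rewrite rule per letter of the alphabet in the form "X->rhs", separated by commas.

A->AB, B->AC, C->BC

  step 3 ⇒ step 4: ABBCACBCABBCACBCABBCACBC ⇒ AB·AC·AC·BC·AB·BC·AC·BC·AB·AC·AC·BC·AB·BC·AC·BC·AB·AC·AC·BC·AB·BC·AC·BC
    A ↦ AB
    B ↦ AC
    C ↦ BC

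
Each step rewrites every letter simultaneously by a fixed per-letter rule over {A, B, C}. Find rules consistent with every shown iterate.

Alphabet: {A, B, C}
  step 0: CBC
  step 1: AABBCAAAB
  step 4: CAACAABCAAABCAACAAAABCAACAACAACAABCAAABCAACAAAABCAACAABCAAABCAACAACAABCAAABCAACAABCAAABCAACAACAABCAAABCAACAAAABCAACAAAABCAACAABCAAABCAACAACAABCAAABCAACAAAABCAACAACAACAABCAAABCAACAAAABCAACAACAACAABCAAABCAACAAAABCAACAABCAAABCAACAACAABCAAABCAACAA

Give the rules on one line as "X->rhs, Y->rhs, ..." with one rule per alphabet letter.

A->CAA, B->BCA, C->AAB

  step 0 ⇒ step 1: CBC ⇒ AAB·BCA·AAB
    B ↦ BCA
    C ↦ AAB
    A ↦ CAA  (constrained at step 1)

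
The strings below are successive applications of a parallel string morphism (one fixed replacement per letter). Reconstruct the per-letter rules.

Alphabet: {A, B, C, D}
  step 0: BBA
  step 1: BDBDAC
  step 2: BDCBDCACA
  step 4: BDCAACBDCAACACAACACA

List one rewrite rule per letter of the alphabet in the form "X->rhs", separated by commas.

A->AC, B->BD, C->A, D->C

  step 1 ⇒ step 2: BDBDAC ⇒ BD·C·BD·C·AC·A
    A ↦ AC
    B ↦ BD
    C ↦ A
    D ↦ C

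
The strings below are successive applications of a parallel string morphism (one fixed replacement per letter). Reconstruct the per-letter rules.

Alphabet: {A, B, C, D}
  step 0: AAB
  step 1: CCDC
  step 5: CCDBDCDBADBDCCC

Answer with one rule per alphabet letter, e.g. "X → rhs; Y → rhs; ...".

A->C, B->DC, C->A, D->DB

  step 0 ⇒ step 1: AAB ⇒ C·C·DC
    A ↦ C
    B ↦ DC
    C ↦ A  (constrained at step 1)
    D ↦ DB  (constrained at step 1)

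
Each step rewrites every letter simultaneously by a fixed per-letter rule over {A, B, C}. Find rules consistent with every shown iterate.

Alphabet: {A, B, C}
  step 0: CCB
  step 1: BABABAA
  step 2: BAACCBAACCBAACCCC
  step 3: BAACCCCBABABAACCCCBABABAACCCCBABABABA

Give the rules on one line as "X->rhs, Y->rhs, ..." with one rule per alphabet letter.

  step 2 ⇒ step 3: BAACCBAACCBAACCCC ⇒ BAA·CC·CC·BA·BA·BAA·CC·CC·BA·BA·BAA·CC·CC·BA·BA·BA·BA
    A ↦ CC
    B ↦ BAA
    C ↦ BA

A->CC, B->BAA, C->BA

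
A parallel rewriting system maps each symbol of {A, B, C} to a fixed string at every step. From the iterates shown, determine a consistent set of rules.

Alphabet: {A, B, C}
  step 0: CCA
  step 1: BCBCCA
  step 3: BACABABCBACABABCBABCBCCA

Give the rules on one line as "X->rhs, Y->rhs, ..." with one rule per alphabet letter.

  step 0 ⇒ step 1: CCA ⇒ BC·BC·CA
    A ↦ CA
    C ↦ BC
    B ↦ BA  (constrained at step 1)

A->CA, B->BA, C->BC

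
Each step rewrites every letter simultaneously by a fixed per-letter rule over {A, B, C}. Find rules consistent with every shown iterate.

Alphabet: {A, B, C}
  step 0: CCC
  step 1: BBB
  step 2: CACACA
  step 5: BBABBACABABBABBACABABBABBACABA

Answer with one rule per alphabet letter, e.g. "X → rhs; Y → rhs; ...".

A->BA, B->CA, C->B

  step 1 ⇒ step 2: BBB ⇒ CA·CA·CA
    B ↦ CA
    A ↦ BA  (constrained at step 2)
  step 0 ⇒ step 1: CCC ⇒ B·B·B
    C ↦ B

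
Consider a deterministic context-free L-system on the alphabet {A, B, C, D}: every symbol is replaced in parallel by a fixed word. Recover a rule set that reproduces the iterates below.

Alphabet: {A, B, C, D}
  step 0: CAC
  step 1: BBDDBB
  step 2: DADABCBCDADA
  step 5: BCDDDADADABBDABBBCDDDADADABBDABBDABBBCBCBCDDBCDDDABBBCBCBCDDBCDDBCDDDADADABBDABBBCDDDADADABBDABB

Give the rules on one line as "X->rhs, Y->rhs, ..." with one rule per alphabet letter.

A->DD, B->DA, C->BB, D->BC

  step 1 ⇒ step 2: BBDDBB ⇒ DA·DA·BC·BC·DA·DA
    B ↦ DA
    D ↦ BC
  step 0 ⇒ step 1: CAC ⇒ BB·DD·BB
    A ↦ DD
  step 0 ⇒ step 1: CAC ⇒ BB·DD·BB
    C ↦ BB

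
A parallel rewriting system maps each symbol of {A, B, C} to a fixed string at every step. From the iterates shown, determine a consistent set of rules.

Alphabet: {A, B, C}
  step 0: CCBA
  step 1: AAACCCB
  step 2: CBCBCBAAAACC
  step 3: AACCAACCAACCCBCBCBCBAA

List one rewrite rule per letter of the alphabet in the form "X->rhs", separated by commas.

  step 2 ⇒ step 3: CBCBCBAAAACC ⇒ A·ACC·A·ACC·A·ACC·CB·CB·CB·CB·A·A
    A ↦ CB
    B ↦ ACC
    C ↦ A

A->CB, B->ACC, C->A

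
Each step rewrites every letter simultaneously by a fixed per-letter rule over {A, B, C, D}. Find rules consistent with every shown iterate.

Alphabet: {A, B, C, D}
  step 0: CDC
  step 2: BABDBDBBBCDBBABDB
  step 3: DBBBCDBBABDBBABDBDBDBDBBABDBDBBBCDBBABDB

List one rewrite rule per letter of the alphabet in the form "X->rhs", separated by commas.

A->BBC, B->DB, C->DB, D->BAB

  step 2 ⇒ step 3: BABDBDBBBCDBBABDB ⇒ DB·BBC·DB·BAB·DB·BAB·DB·DB·DB·DB·BAB·DB·DB·BBC·DB·BAB·DB
    A ↦ BBC
    B ↦ DB
    C ↦ DB
    D ↦ BAB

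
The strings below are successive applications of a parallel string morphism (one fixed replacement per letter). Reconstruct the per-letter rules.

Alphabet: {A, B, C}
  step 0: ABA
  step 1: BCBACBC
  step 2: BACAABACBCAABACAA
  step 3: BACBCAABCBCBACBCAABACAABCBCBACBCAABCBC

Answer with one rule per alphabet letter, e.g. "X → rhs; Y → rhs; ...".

  step 2 ⇒ step 3: BACAABACBCAABACAA ⇒ BAC·BC·AA·BC·BC·BAC·BC·AA·BAC·AA·BC·BC·BAC·BC·AA·BC·BC
    A ↦ BC
    B ↦ BAC
    C ↦ AA

A->BC, B->BAC, C->AA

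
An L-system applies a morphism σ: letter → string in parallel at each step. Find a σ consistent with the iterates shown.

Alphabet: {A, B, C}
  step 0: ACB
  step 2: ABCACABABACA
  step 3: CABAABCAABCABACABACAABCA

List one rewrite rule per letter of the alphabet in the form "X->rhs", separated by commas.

A->CA, B->BA, C->AB

  step 2 ⇒ step 3: ABCACABABACA ⇒ CA·BA·AB·CA·AB·CA·BA·CA·BA·CA·AB·CA
    A ↦ CA
    B ↦ BA
    C ↦ AB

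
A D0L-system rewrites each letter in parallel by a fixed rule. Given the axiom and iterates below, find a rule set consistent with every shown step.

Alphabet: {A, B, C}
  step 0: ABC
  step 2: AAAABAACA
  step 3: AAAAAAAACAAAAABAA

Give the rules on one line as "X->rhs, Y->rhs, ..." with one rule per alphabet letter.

  step 2 ⇒ step 3: AAAABAACA ⇒ AA·AA·AA·AA·CA·AA·AA·B·AA
    A ↦ AA
    B ↦ CA
    C ↦ B

A->AA, B->CA, C->B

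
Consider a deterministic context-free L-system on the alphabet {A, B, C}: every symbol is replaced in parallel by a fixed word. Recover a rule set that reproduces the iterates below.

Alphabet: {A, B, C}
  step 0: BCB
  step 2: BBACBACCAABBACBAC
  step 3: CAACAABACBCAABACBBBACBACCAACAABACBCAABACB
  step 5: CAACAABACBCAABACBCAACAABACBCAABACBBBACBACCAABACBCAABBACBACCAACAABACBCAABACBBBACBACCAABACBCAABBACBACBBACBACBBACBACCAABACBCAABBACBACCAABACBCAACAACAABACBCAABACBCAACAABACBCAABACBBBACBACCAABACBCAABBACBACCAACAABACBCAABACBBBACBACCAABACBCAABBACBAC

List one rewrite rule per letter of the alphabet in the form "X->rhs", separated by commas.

A->BAC, B->CAA, C->B

  step 2 ⇒ step 3: BBACBACCAABBACBAC ⇒ CAA·CAA·BAC·B·CAA·BAC·B·B·BAC·BAC·CAA·CAA·BAC·B·CAA·BAC·B
    A ↦ BAC
    B ↦ CAA
    C ↦ B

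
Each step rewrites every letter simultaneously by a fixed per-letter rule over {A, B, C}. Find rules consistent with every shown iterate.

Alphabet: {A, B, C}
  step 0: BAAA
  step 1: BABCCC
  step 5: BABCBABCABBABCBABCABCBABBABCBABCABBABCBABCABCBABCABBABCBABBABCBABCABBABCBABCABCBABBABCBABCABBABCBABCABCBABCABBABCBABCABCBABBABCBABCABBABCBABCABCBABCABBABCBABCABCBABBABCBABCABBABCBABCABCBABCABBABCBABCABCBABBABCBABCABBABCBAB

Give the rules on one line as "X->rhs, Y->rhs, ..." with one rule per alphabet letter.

A->C, B->BAB, C->CAB

  step 0 ⇒ step 1: BAAA ⇒ BAB·C·C·C
    A ↦ C
    B ↦ BAB
    C ↦ CAB  (constrained at step 1)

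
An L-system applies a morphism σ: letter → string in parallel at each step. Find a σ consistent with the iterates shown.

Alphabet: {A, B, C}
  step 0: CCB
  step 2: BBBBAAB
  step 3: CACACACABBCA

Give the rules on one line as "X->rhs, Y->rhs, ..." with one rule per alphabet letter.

A->B, B->CA, C->AA

  step 2 ⇒ step 3: BBBBAAB ⇒ CA·CA·CA·CA·B·B·CA
    A ↦ B
    B ↦ CA
    C ↦ AA  (constrained at step 0)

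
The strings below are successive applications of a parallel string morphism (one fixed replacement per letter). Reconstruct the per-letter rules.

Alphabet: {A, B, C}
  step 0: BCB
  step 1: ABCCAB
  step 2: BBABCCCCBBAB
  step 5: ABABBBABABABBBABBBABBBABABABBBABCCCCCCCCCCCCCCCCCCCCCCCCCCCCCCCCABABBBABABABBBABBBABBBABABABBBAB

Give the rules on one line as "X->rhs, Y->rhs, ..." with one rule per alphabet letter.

  step 1 ⇒ step 2: ABCCAB ⇒ BB·AB·CC·CC·BB·AB
    A ↦ BB
    B ↦ AB
    C ↦ CC

A->BB, B->AB, C->CC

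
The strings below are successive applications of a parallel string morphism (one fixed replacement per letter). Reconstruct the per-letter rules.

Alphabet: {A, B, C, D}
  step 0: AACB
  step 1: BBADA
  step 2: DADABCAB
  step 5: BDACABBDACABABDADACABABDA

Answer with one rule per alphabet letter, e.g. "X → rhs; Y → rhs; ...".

A->B, B->DA, C->A, D->CA

  step 1 ⇒ step 2: BBADA ⇒ DA·DA·B·CA·B
    A ↦ B
    B ↦ DA
    D ↦ CA
  step 0 ⇒ step 1: AACB ⇒ B·B·A·DA
    C ↦ A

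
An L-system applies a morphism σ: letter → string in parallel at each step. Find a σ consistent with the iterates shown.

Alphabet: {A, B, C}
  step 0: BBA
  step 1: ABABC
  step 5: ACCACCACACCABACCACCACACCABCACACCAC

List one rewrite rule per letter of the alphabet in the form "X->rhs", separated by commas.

A->C, B->AB, C->AC

  step 0 ⇒ step 1: BBA ⇒ AB·AB·C
    A ↦ C
    B ↦ AB
    C ↦ AC  (constrained at step 1)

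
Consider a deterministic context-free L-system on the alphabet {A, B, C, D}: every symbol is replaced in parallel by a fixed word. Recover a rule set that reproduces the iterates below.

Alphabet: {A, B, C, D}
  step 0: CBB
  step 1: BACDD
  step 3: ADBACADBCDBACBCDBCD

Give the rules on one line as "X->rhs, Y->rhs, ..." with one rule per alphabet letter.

A->BCD, B->D, C->BAC, D->A

  step 0 ⇒ step 1: CBB ⇒ BAC·D·D
    B ↦ D
    C ↦ BAC
    A ↦ BCD  (constrained at step 1)
    D ↦ A  (constrained at step 1)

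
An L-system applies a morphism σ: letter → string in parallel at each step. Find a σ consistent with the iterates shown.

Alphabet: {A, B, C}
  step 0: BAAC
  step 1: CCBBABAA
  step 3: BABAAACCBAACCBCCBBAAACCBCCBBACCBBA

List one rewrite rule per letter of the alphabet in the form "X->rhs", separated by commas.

A->BA, B->CCB, C->A

  step 0 ⇒ step 1: BAAC ⇒ CCB·BA·BA·A
    A ↦ BA
    B ↦ CCB
    C ↦ A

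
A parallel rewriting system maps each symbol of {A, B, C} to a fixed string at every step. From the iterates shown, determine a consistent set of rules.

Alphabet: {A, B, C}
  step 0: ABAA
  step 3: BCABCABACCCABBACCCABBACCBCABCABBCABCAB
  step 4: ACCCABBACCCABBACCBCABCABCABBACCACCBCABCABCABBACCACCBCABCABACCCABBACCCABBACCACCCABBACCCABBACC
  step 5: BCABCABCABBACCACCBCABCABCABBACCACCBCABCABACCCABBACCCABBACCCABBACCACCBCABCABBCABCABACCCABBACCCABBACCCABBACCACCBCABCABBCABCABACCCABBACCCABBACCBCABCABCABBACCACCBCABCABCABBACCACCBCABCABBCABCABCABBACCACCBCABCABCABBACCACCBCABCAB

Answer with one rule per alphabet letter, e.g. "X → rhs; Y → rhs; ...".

A->B, B->ACC, C->CAB

  step 4 ⇒ step 5: ACCCABBACCCABBACCBCABCABCABBACCACCBCABCABCABBACCACCBCABCABACCCABBACCCABBACCACCCABBACCCABBACC ⇒ B·CAB·CAB·CAB·B·ACC·ACC·B·CAB·CAB·CAB·B·ACC·ACC·B·CAB·CAB·ACC·CAB·B·ACC·CAB·B·ACC·CAB·B·ACC·ACC·B·CAB·CAB·B·CAB·CAB·ACC·CAB·B·ACC·CAB·B·ACC·CAB·B·ACC·ACC·B·CAB·CAB·B·CAB·CAB·ACC·CAB·B·ACC·CAB·B·ACC·B·CAB·CAB·CAB·B·ACC·ACC·B·CAB·CAB·CAB·B·ACC·ACC·B·CAB·CAB·B·CAB·CAB·CAB·B·ACC·ACC·B·CAB·CAB·CAB·B·ACC·ACC·B·CAB·CAB
    A ↦ B
    B ↦ ACC
    C ↦ CAB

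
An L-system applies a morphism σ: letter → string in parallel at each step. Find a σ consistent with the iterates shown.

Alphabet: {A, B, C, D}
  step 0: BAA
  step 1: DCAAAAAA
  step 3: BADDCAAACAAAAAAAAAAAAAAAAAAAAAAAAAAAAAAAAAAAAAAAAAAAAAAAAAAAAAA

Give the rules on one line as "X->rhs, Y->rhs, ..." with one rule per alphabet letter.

  step 0 ⇒ step 1: BAA ⇒ DC·AAA·AAA
    A ↦ AAA
    B ↦ DC
    C ↦ BAD  (constrained at step 1)
    D ↦ C  (constrained at step 1)

A->AAA, B->DC, C->BAD, D->C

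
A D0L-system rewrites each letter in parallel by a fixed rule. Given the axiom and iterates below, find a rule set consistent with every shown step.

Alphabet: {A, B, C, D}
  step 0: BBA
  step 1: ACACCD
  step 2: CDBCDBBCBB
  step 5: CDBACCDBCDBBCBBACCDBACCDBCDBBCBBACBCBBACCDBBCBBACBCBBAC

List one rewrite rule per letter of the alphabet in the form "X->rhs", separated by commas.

A->CD, B->AC, C->B, D->CBB

  step 1 ⇒ step 2: ACACCD ⇒ CD·B·CD·B·B·CBB
    A ↦ CD
    C ↦ B
    D ↦ CBB
  step 0 ⇒ step 1: BBA ⇒ AC·AC·CD
    B ↦ AC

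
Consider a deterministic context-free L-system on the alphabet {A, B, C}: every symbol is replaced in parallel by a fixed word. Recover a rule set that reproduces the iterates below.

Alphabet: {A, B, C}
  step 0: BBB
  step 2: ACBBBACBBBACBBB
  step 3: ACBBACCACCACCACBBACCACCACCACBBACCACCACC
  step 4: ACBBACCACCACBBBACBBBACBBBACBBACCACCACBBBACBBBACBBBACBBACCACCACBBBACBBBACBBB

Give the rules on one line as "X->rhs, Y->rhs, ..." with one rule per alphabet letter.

  step 3 ⇒ step 4: ACBBACCACCACCACBBACCACCACCACBBACCACCACC ⇒ ACB·B·ACC·ACC·ACB·B·B·ACB·B·B·ACB·B·B·ACB·B·ACC·ACC·ACB·B·B·ACB·B·B·ACB·B·B·ACB·B·ACC·ACC·ACB·B·B·ACB·B·B·ACB·B·B
    A ↦ ACB
    B ↦ ACC
    C ↦ B

A->ACB, B->ACC, C->B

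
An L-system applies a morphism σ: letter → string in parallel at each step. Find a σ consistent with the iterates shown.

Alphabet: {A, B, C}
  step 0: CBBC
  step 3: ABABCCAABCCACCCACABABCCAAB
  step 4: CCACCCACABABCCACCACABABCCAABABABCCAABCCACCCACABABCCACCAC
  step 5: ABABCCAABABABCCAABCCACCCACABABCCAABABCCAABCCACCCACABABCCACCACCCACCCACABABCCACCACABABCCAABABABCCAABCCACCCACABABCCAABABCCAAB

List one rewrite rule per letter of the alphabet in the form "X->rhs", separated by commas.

  step 4 ⇒ step 5: CCACCCACABABCCACCACABABCCAABABABCCAABCCACCCACABABCCACCAC ⇒ AB·AB·CCA·AB·AB·AB·CCA·AB·CCA·C·CCA·C·AB·AB·CCA·AB·AB·CCA·AB·CCA·C·CCA·C·AB·AB·CCA·CCA·C·CCA·C·CCA·C·AB·AB·CCA·CCA·C·AB·AB·CCA·AB·AB·AB·CCA·AB·CCA·C·CCA·C·AB·AB·CCA·AB·AB·CCA·AB
    A ↦ CCA
    B ↦ C
    C ↦ AB

A->CCA, B->C, C->AB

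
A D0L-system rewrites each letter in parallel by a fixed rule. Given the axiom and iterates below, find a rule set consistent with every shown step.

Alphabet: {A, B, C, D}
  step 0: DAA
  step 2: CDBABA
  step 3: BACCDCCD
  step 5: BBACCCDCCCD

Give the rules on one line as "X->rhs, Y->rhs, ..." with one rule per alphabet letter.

A->CD, B->C, C->B, D->A

  step 2 ⇒ step 3: CDBABA ⇒ B·A·C·CD·C·CD
    A ↦ CD
    B ↦ C
    C ↦ B
    D ↦ A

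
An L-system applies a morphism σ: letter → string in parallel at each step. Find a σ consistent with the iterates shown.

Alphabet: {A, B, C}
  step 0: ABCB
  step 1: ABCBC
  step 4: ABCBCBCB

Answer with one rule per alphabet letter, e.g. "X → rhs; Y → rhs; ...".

  step 0 ⇒ step 1: ABCB ⇒ AB·C·B·C
    A ↦ AB
    B ↦ C
    C ↦ B

A->AB, B->C, C->B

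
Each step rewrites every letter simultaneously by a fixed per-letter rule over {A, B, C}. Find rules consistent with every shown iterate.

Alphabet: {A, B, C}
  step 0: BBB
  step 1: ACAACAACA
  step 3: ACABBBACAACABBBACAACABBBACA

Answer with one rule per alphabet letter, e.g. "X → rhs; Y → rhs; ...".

  step 0 ⇒ step 1: BBB ⇒ ACA·ACA·ACA
    B ↦ ACA
    A ↦ B  (constrained at step 1)
    C ↦ AAA  (constrained at step 1)

A->B, B->ACA, C->AAA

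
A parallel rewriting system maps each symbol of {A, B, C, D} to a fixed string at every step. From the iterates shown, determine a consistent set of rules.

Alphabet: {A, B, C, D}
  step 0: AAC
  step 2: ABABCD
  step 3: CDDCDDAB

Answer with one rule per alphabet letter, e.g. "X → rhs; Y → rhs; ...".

A->CD, B->D, C->A, D->B

  step 2 ⇒ step 3: ABABCD ⇒ CD·D·CD·D·A·B
    A ↦ CD
    B ↦ D
    C ↦ A
    D ↦ B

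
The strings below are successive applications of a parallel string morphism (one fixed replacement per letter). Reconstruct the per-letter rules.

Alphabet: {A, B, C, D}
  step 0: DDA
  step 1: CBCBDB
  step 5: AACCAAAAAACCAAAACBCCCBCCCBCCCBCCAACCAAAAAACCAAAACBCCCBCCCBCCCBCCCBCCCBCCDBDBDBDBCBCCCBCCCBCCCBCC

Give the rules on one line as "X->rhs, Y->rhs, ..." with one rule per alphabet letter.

A->DB, B->CC, C->AA, D->CB

  step 0 ⇒ step 1: DDA ⇒ CB·CB·DB
    A ↦ DB
    D ↦ CB
    B ↦ CC  (constrained at step 1)
    C ↦ AA  (constrained at step 1)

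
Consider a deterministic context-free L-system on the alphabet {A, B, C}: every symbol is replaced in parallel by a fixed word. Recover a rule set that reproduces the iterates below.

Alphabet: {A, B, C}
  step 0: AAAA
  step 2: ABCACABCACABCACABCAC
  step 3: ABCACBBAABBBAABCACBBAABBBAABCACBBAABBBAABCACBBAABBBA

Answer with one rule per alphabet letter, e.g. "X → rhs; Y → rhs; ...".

A->AB, B->CAC, C->BBA

  step 2 ⇒ step 3: ABCACABCACABCACABCAC ⇒ AB·CAC·BBA·AB·BBA·AB·CAC·BBA·AB·BBA·AB·CAC·BBA·AB·BBA·AB·CAC·BBA·AB·BBA
    A ↦ AB
    B ↦ CAC
    C ↦ BBA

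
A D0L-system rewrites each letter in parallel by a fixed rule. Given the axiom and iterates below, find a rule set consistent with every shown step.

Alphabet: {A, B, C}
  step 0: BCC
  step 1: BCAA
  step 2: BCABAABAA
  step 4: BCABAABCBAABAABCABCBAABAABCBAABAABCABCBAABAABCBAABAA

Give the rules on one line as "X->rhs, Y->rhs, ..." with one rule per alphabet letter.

  step 1 ⇒ step 2: BCAA ⇒ BC·A·BAA·BAA
    A ↦ BAA
    B ↦ BC
    C ↦ A

A->BAA, B->BC, C->A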